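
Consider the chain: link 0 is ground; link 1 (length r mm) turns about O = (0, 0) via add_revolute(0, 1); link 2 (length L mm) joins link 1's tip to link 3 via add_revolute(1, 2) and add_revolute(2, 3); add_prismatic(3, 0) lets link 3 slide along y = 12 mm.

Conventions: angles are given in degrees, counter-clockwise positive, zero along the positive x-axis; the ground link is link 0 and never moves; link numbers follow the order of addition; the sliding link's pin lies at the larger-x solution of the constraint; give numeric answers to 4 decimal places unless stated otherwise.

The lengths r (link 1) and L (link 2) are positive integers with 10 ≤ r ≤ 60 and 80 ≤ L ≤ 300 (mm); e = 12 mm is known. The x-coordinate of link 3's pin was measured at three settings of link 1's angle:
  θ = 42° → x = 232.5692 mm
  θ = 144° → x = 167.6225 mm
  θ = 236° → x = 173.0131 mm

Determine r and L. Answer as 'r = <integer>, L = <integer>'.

constraint per measurement: (x − r cos θ)² + (r sin θ − e)² = L²
subtracting the θ₁ and θ₂ equations cancels the r² and L² terms:
r = (x₁² − x₂²) / (2[(x₁cos θ₁ + e sin θ₁) − (x₂cos θ₂ + e sin θ₂)]) = 42.0000 → r = 42
L² = (x₁ − r cos θ₁)² + (r sin θ₁ − e)² = 40804.0109 → L = 202.0000 → L = 202
check at θ₃=236°: x = 173.0131 (printed 173.0131) ✓

r = 42, L = 202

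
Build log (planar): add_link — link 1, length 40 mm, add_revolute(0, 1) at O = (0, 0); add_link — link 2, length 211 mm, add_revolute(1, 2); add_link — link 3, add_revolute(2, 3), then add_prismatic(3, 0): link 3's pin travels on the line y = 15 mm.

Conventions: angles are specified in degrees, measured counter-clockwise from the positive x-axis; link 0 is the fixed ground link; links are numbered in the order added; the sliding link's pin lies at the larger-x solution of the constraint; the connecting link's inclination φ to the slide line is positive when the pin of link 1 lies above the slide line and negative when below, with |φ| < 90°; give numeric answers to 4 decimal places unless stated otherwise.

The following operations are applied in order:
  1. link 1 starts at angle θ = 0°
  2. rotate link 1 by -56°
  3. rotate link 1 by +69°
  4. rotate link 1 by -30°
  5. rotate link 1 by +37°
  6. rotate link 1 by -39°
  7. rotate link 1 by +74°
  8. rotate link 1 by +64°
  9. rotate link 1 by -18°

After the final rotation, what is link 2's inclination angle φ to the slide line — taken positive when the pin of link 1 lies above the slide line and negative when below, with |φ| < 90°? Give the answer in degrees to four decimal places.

geometry: r = 40 mm, L = 211 mm, e = 15 mm; θ starts at 0°
rotate link 1 by -56°: θ ← 0° -56° = -56°
rotate link 1 by +69°: θ ← -56° +69° = 13°
rotate link 1 by -30°: θ ← 13° -30° = -17°
rotate link 1 by +37°: θ ← -17° +37° = 20°
rotate link 1 by -39°: θ ← 20° -39° = -19°
rotate link 1 by +74°: θ ← -19° +74° = 55°
rotate link 1 by +64°: θ ← 55° +64° = 119°
rotate link 1 by -18°: θ ← 119° -18° = 101°
h = r sin θ − e = 39.265087 − 15 = 24.265087
sin φ = h / L = 24.265087 / 211 = 0.11500041
φ = arcsin(0.11500041) = 6.603649°

6.6036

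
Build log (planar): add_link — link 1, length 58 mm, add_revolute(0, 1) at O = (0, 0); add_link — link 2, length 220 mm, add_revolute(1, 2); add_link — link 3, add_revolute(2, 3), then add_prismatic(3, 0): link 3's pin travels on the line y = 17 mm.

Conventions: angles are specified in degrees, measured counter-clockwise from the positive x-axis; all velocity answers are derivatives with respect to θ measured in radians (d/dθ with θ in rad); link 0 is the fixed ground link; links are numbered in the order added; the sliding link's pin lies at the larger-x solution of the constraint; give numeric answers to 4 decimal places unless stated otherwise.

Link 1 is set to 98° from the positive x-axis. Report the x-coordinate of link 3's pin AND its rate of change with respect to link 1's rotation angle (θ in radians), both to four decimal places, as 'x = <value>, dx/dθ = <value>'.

geometry: r = 58 mm, L = 220 mm, e = 17 mm
crank pin P = (r cos θ, r sin θ) = (-8.072040, 57.435548)
h = r sin θ − e = 57.435548 − 17 = 40.435548
x = r cos θ + √(L² − h²) = -8.072040 + 216.252090 = 208.180050
dx/dθ = −r sin θ − h·r cos θ/√(L² − h²) (θ in radians; h = 40.435548) = -55.926211

x = 208.1801, dx/dθ = -55.9262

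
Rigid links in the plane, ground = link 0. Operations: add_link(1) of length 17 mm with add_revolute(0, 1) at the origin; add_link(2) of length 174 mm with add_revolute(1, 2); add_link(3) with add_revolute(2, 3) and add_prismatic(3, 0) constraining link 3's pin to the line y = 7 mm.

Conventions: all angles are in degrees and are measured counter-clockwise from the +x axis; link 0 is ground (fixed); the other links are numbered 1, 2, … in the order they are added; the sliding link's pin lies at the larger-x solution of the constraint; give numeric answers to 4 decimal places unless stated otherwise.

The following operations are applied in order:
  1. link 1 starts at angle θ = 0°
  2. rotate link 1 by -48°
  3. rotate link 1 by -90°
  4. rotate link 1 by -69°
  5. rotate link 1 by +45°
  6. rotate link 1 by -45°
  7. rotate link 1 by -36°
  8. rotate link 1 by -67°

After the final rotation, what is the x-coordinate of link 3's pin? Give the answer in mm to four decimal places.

geometry: r = 17 mm, L = 174 mm, e = 7 mm; θ starts at 0°
rotate link 1 by -48°: θ ← 0° -48° = -48°
rotate link 1 by -90°: θ ← -48° -90° = -138°
rotate link 1 by -69°: θ ← -138° -69° = -207°
rotate link 1 by +45°: θ ← -207° +45° = -162°
rotate link 1 by -45°: θ ← -162° -45° = -207°
rotate link 1 by -36°: θ ← -207° -36° = -243°
rotate link 1 by -67°: θ ← -243° -67° = -310°
crank pin P = (r cos θ, r sin θ) = (10.927389, 13.022756)
h = r sin θ − e = 13.022756 − 7 = 6.022756
x = r cos θ + √(L² − h²) = 10.927389 + 173.895734 = 184.823124

184.8231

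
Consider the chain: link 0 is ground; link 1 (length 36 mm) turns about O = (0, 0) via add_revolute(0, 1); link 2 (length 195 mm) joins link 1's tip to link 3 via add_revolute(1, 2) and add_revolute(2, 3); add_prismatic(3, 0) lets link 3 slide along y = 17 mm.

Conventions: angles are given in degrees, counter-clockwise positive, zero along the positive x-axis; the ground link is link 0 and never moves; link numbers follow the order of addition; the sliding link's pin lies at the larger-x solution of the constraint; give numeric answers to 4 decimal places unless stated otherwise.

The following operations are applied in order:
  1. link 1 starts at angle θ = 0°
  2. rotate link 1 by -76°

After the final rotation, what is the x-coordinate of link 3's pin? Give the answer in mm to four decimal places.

geometry: r = 36 mm, L = 195 mm, e = 17 mm; θ starts at 0°
rotate link 1 by -76°: θ ← 0° -76° = -76°
crank pin P = (r cos θ, r sin θ) = (8.709188, -34.930646)
h = r sin θ − e = -34.930646 − 17 = -51.930646
x = r cos θ + √(L² − h²) = 8.709188 + 187.957995 = 196.667184

196.6672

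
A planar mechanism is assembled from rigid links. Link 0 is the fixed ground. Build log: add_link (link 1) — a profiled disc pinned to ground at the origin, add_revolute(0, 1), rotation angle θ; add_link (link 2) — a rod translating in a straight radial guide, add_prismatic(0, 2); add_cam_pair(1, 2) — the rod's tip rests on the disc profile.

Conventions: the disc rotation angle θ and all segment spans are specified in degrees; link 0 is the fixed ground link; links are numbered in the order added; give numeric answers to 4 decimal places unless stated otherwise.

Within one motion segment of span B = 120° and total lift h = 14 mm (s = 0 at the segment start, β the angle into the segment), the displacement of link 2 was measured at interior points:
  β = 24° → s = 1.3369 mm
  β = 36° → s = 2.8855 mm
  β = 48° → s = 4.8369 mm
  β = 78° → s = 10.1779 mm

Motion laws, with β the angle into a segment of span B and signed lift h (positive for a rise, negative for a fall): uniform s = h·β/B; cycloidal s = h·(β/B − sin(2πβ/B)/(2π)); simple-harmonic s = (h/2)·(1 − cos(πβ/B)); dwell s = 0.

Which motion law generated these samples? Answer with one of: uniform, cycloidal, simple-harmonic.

candidates at β/B = r: uniform s = h·r (linear in β); cycloidal s = h·(r − sin(2πr)/(2π)); simple-harmonic s = (h/2)(1 − cos(πr))
β=24°: printed 1.3369 | uniform 2.8000, cycloidal 0.6809, simple-harmonic 1.3369
β=36°: printed 2.8855 | uniform 4.2000, cycloidal 2.0809, simple-harmonic 2.8855
β=48°: printed 4.8369 | uniform 5.6000, cycloidal 4.2903, simple-harmonic 4.8369
β=78°: printed 10.1779 | uniform 9.1000, cycloidal 10.9026, simple-harmonic 10.1779
only one law matches every sample → simple-harmonic

simple-harmonic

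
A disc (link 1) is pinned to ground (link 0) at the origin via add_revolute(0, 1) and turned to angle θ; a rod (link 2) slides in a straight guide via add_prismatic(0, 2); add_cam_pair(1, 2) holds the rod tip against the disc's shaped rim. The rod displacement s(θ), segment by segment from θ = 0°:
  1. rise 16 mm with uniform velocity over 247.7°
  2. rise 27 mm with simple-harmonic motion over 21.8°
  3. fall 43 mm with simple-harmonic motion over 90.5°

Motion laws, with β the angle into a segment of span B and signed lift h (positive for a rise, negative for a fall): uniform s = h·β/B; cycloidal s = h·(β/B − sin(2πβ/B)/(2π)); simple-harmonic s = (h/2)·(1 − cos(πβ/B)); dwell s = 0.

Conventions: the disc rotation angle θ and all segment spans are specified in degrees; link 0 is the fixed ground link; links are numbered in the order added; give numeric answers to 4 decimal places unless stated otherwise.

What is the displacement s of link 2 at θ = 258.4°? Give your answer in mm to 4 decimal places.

segment 1 (0° to 247.7°, uniform, h = 16) is passed completely: s = 0.0000 + (16) = 16.0000
θ = 258.4° falls in segment 2 (247.7° to 269.5°, simple-harmonic, h = 27): β = 258.4 − 247.7 = 10.7°, B = 21.8°; Δs = 27/2·(1 − cos(π·0.4908)) = 13.1110; s = 16.0000 + 13.1110 = 29.1110

29.1110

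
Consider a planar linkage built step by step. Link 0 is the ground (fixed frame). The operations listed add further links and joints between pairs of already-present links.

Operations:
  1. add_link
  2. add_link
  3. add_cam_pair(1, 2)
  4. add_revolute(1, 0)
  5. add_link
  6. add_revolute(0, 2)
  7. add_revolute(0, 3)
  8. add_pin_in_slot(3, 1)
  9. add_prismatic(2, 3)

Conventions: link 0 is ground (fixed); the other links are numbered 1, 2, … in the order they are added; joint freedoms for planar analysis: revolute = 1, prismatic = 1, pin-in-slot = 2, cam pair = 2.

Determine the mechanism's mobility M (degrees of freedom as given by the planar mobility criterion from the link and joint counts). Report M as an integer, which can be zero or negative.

(L,J1,J2)=(1,0,0); link0 fixed
link1: (2,0,0)
link2: (3,0,0)
C 1-2 [J2]: (3,0,1)
R 1-0 [J1]: (3,1,1)
link3: (4,1,1)
R 0-2 [J1]: (4,2,1)
R 0-3 [J1]: (4,3,1)
PS 3-1 [J2]: (4,3,2)
P 2-3 [J1]: (4,4,2)
Grübler: 3·3 − 2·4 − 2 = -1

M = -1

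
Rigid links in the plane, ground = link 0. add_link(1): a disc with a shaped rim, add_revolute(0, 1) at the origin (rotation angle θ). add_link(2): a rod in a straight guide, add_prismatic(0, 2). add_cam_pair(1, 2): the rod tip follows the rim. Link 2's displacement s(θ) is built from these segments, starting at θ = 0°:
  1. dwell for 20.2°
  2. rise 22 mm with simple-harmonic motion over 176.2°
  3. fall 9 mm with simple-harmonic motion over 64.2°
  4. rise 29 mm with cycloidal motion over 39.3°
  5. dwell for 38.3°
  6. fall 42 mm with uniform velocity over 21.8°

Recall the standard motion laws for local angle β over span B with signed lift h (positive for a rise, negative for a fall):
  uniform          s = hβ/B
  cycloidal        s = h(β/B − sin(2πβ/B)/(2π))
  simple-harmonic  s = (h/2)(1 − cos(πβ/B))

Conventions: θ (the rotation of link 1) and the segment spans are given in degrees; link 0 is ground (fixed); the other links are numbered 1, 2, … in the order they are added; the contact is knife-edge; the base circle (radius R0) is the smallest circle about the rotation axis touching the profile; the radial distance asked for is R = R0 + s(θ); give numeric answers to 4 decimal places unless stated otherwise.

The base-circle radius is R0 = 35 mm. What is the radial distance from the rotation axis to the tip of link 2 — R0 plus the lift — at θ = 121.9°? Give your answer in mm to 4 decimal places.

segment 1 (0° to 20.2°, dwell): s unchanged at 0.0000
θ = 121.9° falls in segment 2 (20.2° to 196.4°, simple-harmonic, h = 22): β = 121.9 − 20.2 = 101.7°, B = 176.2°; Δs = 22/2·(1 − cos(π·0.5772)) = 13.6413; s = 0.0000 + 13.6413 = 13.6413
R = R0 + s = 35 + 13.6413 = 48.6413

48.6413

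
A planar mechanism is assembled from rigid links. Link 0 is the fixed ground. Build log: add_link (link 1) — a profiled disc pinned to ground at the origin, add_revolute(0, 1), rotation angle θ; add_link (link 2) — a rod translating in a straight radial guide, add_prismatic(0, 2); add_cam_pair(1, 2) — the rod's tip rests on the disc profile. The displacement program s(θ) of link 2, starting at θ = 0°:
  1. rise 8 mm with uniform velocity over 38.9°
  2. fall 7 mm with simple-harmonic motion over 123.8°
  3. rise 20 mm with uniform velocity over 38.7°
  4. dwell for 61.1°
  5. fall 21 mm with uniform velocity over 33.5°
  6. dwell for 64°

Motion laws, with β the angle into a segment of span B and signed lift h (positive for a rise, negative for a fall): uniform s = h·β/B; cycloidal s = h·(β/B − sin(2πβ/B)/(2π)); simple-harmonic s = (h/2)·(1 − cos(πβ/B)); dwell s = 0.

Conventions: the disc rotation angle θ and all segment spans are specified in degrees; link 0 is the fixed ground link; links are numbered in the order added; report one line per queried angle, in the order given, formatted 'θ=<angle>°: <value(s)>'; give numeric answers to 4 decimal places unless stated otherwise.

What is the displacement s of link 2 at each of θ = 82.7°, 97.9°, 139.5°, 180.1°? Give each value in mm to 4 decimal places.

seg 1 [0°–38.9°] uniform, h=8: full span → s += 8 → s = 8.0000
seg 2 [38.9°–162.7°] simple-harmonic, h=-7: θ=82.7° here. β=43.8, B=123.8. -7/2·(1 − cos(π·0.3538)) = -1.9483 → s = 6.0517
seg 2 [38.9°–162.7°] simple-harmonic, h=-7: θ=97.9° here. β=59, B=123.8. -7/2·(1 − cos(π·0.4766)) = -3.2427 → s = 4.7573
seg 2 [38.9°–162.7°] simple-harmonic, h=-7: θ=139.5° here. β=100.6, B=123.8. -7/2·(1 − cos(π·0.8126)) = -6.4108 → s = 1.5892
seg 2 [38.9°–162.7°] simple-harmonic, h=-7: full span → s += -7 → s = 1.0000
seg 3 [162.7°–201.4°] uniform, h=20: θ=180.1° here. β=17.4, B=38.7. 20·17.4/38.7 = 8.9922 → s = 9.9922

θ=82.7°: 6.0517
θ=97.9°: 4.7573
θ=139.5°: 1.5892
θ=180.1°: 9.9922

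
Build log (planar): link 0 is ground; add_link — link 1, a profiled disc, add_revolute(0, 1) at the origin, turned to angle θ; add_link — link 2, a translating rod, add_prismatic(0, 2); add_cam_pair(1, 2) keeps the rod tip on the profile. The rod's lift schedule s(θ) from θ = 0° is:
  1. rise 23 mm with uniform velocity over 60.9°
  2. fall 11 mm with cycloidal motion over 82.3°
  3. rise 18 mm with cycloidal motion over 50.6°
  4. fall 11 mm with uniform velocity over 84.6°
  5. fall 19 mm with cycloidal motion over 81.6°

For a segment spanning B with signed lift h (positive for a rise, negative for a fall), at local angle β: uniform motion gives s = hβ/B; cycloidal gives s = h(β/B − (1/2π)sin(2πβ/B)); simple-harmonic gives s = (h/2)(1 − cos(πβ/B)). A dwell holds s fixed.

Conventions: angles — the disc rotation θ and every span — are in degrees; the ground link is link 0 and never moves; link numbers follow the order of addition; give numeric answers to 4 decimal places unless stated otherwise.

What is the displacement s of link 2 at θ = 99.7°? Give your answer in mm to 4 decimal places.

seg 1 [0°–60.9°] uniform, h=23: full span → s += 23 → s = 23.0000
seg 2 [60.9°–143.2°] cycloidal, h=-11: θ=99.7° here. β=38.8, B=82.3. -11·(0.4714 − sin(2π·0.4714)/(2π)) = -4.8735 → s = 18.1265

18.1265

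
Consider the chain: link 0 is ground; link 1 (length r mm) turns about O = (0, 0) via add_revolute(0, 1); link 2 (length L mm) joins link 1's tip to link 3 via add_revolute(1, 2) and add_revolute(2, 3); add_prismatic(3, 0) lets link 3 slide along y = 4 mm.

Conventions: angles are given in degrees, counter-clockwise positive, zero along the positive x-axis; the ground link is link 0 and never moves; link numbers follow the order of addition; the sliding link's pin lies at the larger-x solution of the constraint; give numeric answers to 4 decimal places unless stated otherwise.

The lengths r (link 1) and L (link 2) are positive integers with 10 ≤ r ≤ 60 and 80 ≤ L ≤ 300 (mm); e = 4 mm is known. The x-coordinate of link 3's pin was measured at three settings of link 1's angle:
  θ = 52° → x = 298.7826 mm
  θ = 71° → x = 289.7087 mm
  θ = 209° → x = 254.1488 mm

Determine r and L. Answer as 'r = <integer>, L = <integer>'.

constraint per measurement: (x − r cos θ)² + (r sin θ − e)² = L²
subtracting the θ₁ and θ₂ equations cancels the r² and L² terms:
r = (x₁² − x₂²) / (2[(x₁cos θ₁ + e sin θ₁) − (x₂cos θ₂ + e sin θ₂)]) = 29.9998 → r = 30
L² = (x₁ − r cos θ₁)² + (r sin θ₁ − e)² = 78960.9833 → L = 281.0000 → L = 281
check at θ₃=209°: x = 254.1488 (printed 254.1488) ✓

r = 30, L = 281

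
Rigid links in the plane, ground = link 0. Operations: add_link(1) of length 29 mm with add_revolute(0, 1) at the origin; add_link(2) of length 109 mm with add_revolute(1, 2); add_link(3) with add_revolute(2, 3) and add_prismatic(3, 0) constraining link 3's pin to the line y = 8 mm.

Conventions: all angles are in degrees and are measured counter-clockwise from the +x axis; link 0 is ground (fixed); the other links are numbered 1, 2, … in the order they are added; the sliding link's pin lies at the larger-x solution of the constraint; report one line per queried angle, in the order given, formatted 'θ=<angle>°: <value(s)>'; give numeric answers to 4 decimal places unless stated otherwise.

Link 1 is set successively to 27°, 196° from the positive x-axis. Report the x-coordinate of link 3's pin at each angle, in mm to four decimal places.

geometry: r = 29 mm, L = 109 mm, e = 8 mm
θ=27°: crank pin P = (r cos θ, r sin θ) = (25.839189, 13.165724)
θ=27°: h = r sin θ − e = 13.165724 − 8 = 5.165724
θ=27°: x = r cos θ + √(L² − h²) = 25.839189 + 108.877524 = 134.716713
θ=196°: crank pin P = (r cos θ, r sin θ) = (-27.876589, -7.993483)
θ=196°: h = r sin θ − e = -7.993483 − 8 = -15.993483
θ=196°: x = r cos θ + √(L² − h²) = -27.876589 + 107.820260 = 79.943671

θ=27°: 134.7167
θ=196°: 79.9437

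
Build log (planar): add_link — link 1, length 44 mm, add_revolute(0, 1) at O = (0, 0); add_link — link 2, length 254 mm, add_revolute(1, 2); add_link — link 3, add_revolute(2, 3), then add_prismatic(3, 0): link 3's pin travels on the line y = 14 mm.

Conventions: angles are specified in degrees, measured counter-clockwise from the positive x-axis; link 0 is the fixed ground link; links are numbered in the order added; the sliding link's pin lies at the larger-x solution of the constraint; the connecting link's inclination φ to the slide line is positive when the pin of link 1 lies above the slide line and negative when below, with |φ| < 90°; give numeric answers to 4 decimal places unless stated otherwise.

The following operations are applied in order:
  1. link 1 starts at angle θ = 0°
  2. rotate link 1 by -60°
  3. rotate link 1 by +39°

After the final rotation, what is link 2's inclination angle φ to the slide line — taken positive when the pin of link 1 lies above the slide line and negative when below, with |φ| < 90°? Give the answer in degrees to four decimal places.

geometry: r = 44 mm, L = 254 mm, e = 14 mm; θ starts at 0°
rotate link 1 by -60°: θ ← 0° -60° = -60°
rotate link 1 by +39°: θ ← -60° +39° = -21°
h = r sin θ − e = -15.768190 − 14 = -29.768190
sin φ = h / L = -29.768190 / 254 = -0.11719760
φ = arcsin(-0.11719760) = -6.730395°

-6.7304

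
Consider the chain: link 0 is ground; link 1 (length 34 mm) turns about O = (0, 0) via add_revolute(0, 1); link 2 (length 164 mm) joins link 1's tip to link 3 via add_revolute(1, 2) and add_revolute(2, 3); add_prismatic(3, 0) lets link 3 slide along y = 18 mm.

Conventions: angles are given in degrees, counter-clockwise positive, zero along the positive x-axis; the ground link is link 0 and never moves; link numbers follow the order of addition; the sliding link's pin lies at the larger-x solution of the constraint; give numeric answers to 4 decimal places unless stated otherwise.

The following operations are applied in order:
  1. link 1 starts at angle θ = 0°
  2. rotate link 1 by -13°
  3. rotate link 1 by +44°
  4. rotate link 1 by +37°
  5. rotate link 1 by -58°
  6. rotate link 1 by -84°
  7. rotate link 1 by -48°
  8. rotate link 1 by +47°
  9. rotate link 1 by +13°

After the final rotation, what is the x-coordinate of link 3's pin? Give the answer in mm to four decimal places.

geometry: r = 34 mm, L = 164 mm, e = 18 mm; θ starts at 0°
rotate link 1 by -13°: θ ← 0° -13° = -13°
rotate link 1 by +44°: θ ← -13° +44° = 31°
rotate link 1 by +37°: θ ← 31° +37° = 68°
rotate link 1 by -58°: θ ← 68° -58° = 10°
rotate link 1 by -84°: θ ← 10° -84° = -74°
rotate link 1 by -48°: θ ← -74° -48° = -122°
rotate link 1 by +47°: θ ← -122° +47° = -75°
rotate link 1 by +13°: θ ← -75° +13° = -62°
crank pin P = (r cos θ, r sin θ) = (15.962033, -30.020218)
h = r sin θ − e = -30.020218 − 18 = -48.020218
x = r cos θ + √(L² − h²) = 15.962033 + 156.812176 = 172.774209

172.7742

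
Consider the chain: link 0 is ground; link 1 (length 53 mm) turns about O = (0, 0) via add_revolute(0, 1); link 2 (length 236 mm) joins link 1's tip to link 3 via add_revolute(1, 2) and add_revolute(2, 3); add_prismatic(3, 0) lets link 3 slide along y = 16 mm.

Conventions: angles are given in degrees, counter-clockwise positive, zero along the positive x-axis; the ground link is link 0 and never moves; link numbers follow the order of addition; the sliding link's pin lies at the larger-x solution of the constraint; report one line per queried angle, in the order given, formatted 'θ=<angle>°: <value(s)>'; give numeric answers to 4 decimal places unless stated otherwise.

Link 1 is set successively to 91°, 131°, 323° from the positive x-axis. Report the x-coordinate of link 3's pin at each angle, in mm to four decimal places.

geometry: r = 53 mm, L = 236 mm, e = 16 mm
θ=91°: crank pin P = (r cos θ, r sin θ) = (-0.924978, 52.991928)
θ=91°: h = r sin θ − e = 52.991928 − 16 = 36.991928
θ=91°: x = r cos θ + √(L² − h²) = -0.924978 + 233.082812 = 232.157835
θ=131°: crank pin P = (r cos θ, r sin θ) = (-34.771129, 39.999608)
θ=131°: h = r sin θ − e = 39.999608 − 16 = 23.999608
θ=131°: x = r cos θ + √(L² − h²) = -34.771129 + 234.776530 = 200.005401
θ=323°: crank pin P = (r cos θ, r sin θ) = (42.327682, -31.896196)
θ=323°: h = r sin θ − e = -31.896196 − 16 = -47.896196
θ=323°: x = r cos θ + √(L² − h²) = 42.327682 + 231.088629 = 273.416311

θ=91°: 232.1578
θ=131°: 200.0054
θ=323°: 273.4163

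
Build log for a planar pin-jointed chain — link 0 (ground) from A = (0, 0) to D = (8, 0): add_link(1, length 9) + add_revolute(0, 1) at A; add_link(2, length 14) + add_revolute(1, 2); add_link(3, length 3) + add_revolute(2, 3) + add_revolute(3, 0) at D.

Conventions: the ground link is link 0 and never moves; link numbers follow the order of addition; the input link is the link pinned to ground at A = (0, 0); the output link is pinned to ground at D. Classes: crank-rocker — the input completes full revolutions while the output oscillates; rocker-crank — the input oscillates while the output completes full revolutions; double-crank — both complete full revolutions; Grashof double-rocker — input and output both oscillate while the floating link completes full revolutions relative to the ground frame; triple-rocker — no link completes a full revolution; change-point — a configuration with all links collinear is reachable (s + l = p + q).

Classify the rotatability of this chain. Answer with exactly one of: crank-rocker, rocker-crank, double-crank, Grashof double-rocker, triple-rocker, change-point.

lengths: ground=8, input=9, coupler=14, output=3
sorted: s=3 (shortest), l=14 (longest), p+q=17
s + l = 17 vs p + q = 17
s + l = p + q → change-point (collinear configuration reachable)

change-point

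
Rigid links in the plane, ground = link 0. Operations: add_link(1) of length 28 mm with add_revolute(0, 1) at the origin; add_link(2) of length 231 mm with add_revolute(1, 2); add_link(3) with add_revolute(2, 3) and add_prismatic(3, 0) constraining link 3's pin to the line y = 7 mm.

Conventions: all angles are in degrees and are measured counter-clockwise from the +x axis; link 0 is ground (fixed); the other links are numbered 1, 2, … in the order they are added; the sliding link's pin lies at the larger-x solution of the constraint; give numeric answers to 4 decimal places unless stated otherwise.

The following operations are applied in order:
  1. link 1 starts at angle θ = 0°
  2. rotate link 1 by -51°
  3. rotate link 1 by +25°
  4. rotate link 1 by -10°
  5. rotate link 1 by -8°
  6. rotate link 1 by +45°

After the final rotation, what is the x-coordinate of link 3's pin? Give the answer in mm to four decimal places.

geometry: r = 28 mm, L = 231 mm, e = 7 mm; θ starts at 0°
rotate link 1 by -51°: θ ← 0° -51° = -51°
rotate link 1 by +25°: θ ← -51° +25° = -26°
rotate link 1 by -10°: θ ← -26° -10° = -36°
rotate link 1 by -8°: θ ← -36° -8° = -44°
rotate link 1 by +45°: θ ← -44° +45° = 1°
crank pin P = (r cos θ, r sin θ) = (27.995735, 0.488667)
h = r sin θ − e = 0.488667 − 7 = -6.511333
x = r cos θ + √(L² − h²) = 27.995735 + 230.908212 = 258.903948

258.9039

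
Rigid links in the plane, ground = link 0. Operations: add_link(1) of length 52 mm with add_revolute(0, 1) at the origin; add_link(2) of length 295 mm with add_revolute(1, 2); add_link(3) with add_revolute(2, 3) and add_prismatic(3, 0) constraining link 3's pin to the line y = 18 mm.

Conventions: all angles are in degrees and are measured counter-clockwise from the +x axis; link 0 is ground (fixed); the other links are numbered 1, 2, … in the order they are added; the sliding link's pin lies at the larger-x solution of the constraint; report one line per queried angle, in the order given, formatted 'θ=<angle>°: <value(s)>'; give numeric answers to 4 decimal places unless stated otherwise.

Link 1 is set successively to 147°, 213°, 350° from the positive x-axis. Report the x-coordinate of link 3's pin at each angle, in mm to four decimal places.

geometry: r = 52 mm, L = 295 mm, e = 18 mm
θ=147°: crank pin P = (r cos θ, r sin θ) = (-43.610870, 28.321230)
θ=147°: h = r sin θ − e = 28.321230 − 18 = 10.321230
θ=147°: x = r cos θ + √(L² − h²) = -43.610870 + 294.819389 = 251.208520
θ=213°: crank pin P = (r cos θ, r sin θ) = (-43.610870, -28.321230)
θ=213°: h = r sin θ − e = -28.321230 − 18 = -46.321230
θ=213°: x = r cos θ + √(L² − h²) = -43.610870 + 291.340597 = 247.729728
θ=350°: crank pin P = (r cos θ, r sin θ) = (51.210003, -9.029705)
θ=350°: h = r sin θ − e = -9.029705 − 18 = -27.029705
θ=350°: x = r cos θ + √(L² − h²) = 51.210003 + 293.759077 = 344.969080

θ=147°: 251.2085
θ=213°: 247.7297
θ=350°: 344.9691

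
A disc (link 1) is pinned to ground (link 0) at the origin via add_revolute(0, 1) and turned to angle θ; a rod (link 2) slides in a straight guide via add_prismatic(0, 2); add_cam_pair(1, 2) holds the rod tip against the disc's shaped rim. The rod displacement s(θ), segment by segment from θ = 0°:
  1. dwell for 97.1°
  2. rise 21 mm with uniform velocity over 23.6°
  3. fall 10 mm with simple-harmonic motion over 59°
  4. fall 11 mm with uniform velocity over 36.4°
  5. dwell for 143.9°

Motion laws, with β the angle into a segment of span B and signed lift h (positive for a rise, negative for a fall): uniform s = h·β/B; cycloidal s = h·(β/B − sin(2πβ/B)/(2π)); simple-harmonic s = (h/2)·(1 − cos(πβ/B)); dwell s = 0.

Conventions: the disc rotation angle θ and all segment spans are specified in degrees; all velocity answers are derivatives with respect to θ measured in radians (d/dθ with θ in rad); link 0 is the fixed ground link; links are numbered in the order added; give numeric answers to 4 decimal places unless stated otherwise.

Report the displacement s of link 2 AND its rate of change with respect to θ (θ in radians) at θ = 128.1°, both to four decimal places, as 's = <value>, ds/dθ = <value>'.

segment 1 (0° to 97.1°, dwell): s unchanged at 0.0000
segment 2 (97.1° to 120.7°, uniform, h = 21) is passed completely: s = 0.0000 + (21) = 21.0000
θ = 128.1° falls in segment 3 (120.7° to 179.7°, simple-harmonic, h = -10): β = 128.1 − 120.7 = 7.4°, B = 59°; Δs = -10/2·(1 − cos(π·0.1254)) = -0.3832; s = 21.0000 − 0.3832 = 20.6168
velocity in seg [120.7°–179.7°] (simple-harmonic), θ in radians: β = 7.4° = 0.1292 rad, B = 59° = 1.0297 rad; ds/dθ = (πh/(2B)) sin(πβ/B) = (π·(-10)/(2·1.0297)) sin(π·0.1254) = -5.856299 mm/rad

s = 20.6168, ds/dθ = -5.8563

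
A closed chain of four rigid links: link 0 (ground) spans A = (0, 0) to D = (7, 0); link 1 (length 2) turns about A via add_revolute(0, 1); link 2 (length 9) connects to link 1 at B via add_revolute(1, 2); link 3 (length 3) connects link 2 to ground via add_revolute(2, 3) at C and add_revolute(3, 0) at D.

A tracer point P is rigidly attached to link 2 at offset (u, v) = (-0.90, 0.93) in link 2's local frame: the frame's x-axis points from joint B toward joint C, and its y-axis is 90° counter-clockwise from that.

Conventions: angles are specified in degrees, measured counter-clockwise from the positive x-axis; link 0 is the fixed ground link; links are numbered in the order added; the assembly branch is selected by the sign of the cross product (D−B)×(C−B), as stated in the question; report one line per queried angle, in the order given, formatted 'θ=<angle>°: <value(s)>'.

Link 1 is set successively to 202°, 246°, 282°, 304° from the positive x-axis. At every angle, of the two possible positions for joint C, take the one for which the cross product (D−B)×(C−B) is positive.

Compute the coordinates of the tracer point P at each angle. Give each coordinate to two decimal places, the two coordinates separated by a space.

A=(0,0), D=(7.00,0)
θ=202°: B = A + 2.00·(cos202°, sin202°) = (-1.8544, -0.7492)
θ=202°: |BD| = 8.8860
θ=202°: circle(B,9.00) ∩ circle(D,3.00): a=8.4943, h=2.9743
θ=202°:   candidates: C₊=(6.3589,2.9307) cross=26.430; C₋=(6.8605,-2.9968) cross=-26.430
θ=202°:   branch + wants cross > 0 → take C=(6.3589,2.9307) (cross=26.430)
θ=202°: ex = (C−B)/|BC| = (0.9126,0.4089); ey = (-0.4089,0.9126)
θ=202°: P = B + -0.90·ex + 0.93·ey = (-3.0560,-0.2685)
θ=246°: B = A + 2.00·(cos246°, sin246°) = (-0.8135, -1.8271)
θ=246°: |BD| = 8.0243
θ=246°: circle(B,9.00) ∩ circle(D,3.00): a=8.4985, h=2.9623
θ=246°:   candidates: C₊=(6.7873,2.9925) cross=23.770; C₋=(8.1363,-2.7765) cross=-23.770
θ=246°:   branch + wants cross > 0 → take C=(6.7873,2.9925) (cross=23.770)
θ=246°: ex = (C−B)/|BC| = (0.8445,0.5355); ey = (-0.5355,0.8445)
θ=246°: P = B + -0.90·ex + 0.93·ey = (-2.0716,-1.5236)
θ=282°: B = A + 2.00·(cos282°, sin282°) = (0.4158, -1.9563)
θ=282°: |BD| = 6.8687
θ=282°: circle(B,9.00) ∩ circle(D,3.00): a=8.6755, h=2.3948
θ=282°:   candidates: C₊=(8.0499,2.8103) cross=16.449; C₋=(9.4141,-1.7810) cross=-16.449
θ=282°:   branch + wants cross > 0 → take C=(8.0499,2.8103) (cross=16.449)
θ=282°: ex = (C−B)/|BC| = (0.8482,0.5296); ey = (-0.5296,0.8482)
θ=282°: P = B + -0.90·ex + 0.93·ey = (-0.8401,-1.6441)
θ=304°: B = A + 2.00·(cos304°, sin304°) = (1.1184, -1.6581)
θ=304°: |BD| = 6.1109
θ=304°: circle(B,9.00) ∩ circle(D,3.00): a=8.9466, h=0.9791
θ=304°:   candidates: C₊=(9.4637,1.7118) cross=5.983; C₋=(9.9950,-0.1730) cross=-5.983
θ=304°:   branch + wants cross > 0 → take C=(9.4637,1.7118) (cross=5.983)
θ=304°: ex = (C−B)/|BC| = (0.9273,0.3744); ey = (-0.3744,0.9273)
θ=304°: P = B + -0.90·ex + 0.93·ey = (-0.0644,-1.1327)

θ=202°: -3.06 -0.27
θ=246°: -2.07 -1.52
θ=282°: -0.84 -1.64
θ=304°: -0.06 -1.13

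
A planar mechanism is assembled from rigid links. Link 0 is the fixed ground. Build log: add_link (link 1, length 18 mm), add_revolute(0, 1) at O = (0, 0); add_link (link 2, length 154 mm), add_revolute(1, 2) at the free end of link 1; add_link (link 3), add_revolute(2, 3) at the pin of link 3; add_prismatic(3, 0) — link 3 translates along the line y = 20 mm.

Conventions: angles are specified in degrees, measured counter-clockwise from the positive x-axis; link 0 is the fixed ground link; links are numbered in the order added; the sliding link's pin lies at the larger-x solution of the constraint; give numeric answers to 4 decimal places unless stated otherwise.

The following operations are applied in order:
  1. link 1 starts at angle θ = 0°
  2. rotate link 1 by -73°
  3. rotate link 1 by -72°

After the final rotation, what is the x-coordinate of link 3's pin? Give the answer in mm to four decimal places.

geometry: r = 18 mm, L = 154 mm, e = 20 mm; θ starts at 0°
rotate link 1 by -73°: θ ← 0° -73° = -73°
rotate link 1 by -72°: θ ← -73° -72° = -145°
crank pin P = (r cos θ, r sin θ) = (-14.744737, -10.324376)
h = r sin θ − e = -10.324376 − 20 = -30.324376
x = r cos θ + √(L² − h²) = -14.744737 + 150.984874 = 136.240137

136.2401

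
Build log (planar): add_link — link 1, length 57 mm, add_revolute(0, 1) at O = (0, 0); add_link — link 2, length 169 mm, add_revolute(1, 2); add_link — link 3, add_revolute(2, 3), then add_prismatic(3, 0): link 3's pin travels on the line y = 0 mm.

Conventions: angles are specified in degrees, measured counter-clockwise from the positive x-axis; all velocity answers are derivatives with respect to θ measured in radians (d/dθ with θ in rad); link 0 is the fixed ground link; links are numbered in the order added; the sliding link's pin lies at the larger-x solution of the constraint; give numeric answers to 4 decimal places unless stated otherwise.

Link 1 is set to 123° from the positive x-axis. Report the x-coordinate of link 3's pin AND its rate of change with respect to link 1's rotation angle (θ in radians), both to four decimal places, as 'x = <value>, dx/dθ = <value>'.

geometry: r = 57 mm, L = 169 mm, e = 0 mm
crank pin P = (r cos θ, r sin θ) = (-31.044425, 47.804222)
h = r sin θ − e = 47.804222 − 0 = 47.804222
x = r cos θ + √(L² − h²) = -31.044425 + 162.097984 = 131.053559
dx/dθ = −r sin θ − h·r cos θ/√(L² − h²) (θ in radians; h = 47.804222) = -38.648929

x = 131.0536, dx/dθ = -38.6489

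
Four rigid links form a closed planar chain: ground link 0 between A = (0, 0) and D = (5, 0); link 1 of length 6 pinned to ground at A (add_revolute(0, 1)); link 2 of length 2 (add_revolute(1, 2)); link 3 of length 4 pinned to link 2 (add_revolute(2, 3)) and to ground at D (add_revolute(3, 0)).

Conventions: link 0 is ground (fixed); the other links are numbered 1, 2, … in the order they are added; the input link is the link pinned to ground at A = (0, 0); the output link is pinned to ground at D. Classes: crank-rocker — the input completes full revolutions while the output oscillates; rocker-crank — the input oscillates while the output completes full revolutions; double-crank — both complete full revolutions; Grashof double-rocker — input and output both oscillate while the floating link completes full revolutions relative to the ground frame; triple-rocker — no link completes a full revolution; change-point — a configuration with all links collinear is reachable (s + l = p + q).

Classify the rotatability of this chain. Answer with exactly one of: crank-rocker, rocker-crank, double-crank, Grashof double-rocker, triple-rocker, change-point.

lengths: ground=5, input=6, coupler=2, output=4
sorted: s=2 (shortest), l=6 (longest), p+q=9
s + l = 8 vs p + q = 9
s + l < p + q (Grashof) with shortest = coupler link → Grashof double-rocker

Grashof double-rocker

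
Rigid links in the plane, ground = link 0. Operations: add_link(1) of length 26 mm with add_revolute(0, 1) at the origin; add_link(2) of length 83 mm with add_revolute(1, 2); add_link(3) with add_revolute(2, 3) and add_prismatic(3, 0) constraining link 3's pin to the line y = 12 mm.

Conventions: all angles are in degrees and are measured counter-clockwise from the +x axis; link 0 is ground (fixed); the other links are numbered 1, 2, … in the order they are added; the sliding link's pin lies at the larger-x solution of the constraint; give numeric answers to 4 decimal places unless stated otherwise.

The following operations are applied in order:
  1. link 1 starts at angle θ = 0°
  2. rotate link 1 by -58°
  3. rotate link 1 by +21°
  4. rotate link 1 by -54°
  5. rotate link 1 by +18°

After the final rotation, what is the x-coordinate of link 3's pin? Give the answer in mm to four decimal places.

geometry: r = 26 mm, L = 83 mm, e = 12 mm; θ starts at 0°
rotate link 1 by -58°: θ ← 0° -58° = -58°
rotate link 1 by +21°: θ ← -58° +21° = -37°
rotate link 1 by -54°: θ ← -37° -54° = -91°
rotate link 1 by +18°: θ ← -91° +18° = -73°
crank pin P = (r cos θ, r sin θ) = (7.601664, -24.863924)
h = r sin θ − e = -24.863924 − 12 = -36.863924
x = r cos θ + √(L² − h²) = 7.601664 + 74.364314 = 81.965978

81.9660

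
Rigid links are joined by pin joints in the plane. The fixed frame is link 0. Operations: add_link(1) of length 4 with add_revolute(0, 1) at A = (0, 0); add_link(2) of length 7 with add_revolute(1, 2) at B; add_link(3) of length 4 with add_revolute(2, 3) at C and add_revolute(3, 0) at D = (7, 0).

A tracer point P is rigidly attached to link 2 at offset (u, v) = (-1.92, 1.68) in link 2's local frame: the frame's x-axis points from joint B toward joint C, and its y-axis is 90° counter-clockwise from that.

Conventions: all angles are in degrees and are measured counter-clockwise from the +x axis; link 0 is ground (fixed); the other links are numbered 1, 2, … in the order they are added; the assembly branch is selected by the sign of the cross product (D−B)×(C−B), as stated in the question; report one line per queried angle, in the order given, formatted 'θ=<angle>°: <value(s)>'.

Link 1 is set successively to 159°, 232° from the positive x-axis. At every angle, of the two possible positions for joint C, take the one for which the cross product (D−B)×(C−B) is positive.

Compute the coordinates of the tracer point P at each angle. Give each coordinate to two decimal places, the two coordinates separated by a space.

A=(0,0), D=(7.00,0)
θ=159°: B = A + 4.00·(cos159°, sin159°) = (-3.7343, 1.4335)
θ=159°: |BD| = 10.8296
θ=159°: circle(B,7.00) ∩ circle(D,4.00): a=6.9384, h=0.9266
θ=159°:   candidates: C₊=(3.2657,1.4335) cross=10.034; C₋=(3.0204,-0.4033) cross=-10.034
θ=159°:   branch + wants cross > 0 → take C=(3.2657,1.4335) (cross=10.034)
θ=159°: ex = (C−B)/|BC| = (1.0000,0.0000); ey = (-0.0000,1.0000)
θ=159°: P = B + -1.92·ex + 1.68·ey = (-5.6543,3.1135)
θ=232°: B = A + 4.00·(cos232°, sin232°) = (-2.4626, -3.1520)
θ=232°: |BD| = 9.9738
θ=232°: circle(B,7.00) ∩ circle(D,4.00): a=6.6412, h=2.2122
θ=232°:   candidates: C₊=(3.1391,1.0456) cross=22.064; C₋=(4.5374,-3.1520) cross=-22.064
θ=232°:   branch + wants cross > 0 → take C=(3.1391,1.0456) (cross=22.064)
θ=232°: ex = (C−B)/|BC| = (0.8002,0.5997); ey = (-0.5997,0.8002)
θ=232°: P = B + -1.92·ex + 1.68·ey = (-5.0066,-2.9590)

θ=159°: -5.65 3.11
θ=232°: -5.01 -2.96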